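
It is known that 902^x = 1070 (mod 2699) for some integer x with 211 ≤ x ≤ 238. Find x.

Compute 902^211 mod 2699 = 1623, then multiply by 902 repeatedly:
  902^211=1623  902^212=1088  902^213=1639  902^214=2025  902^215=2026
  902^216=229  902^217=1434  902^218=647  902^219=610  902^220=2323
  902^221=922  902^222=352  902^223=1721  902^224=417  902^225=973
  902^226=471  902^227=1099  902^228=765  902^229=1785  902^230=1466
  902^231=2521  902^232=1384  902^233=1430  902^234=2437  902^235=1188
  902^236=73  902^237=1070
Found 1070 at exponent 237.

237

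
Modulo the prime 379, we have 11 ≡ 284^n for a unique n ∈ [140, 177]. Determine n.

175

Compute 284^140 mod 379 = 177, then multiply by 284 repeatedly:
  284^140=177  284^141=240  284^142=319  284^143=15  284^144=91
  284^145=72  284^146=361  284^147=194  284^148=141  284^149=249
  284^150=222  284^151=134  284^152=156  284^153=340  284^154=294
  284^155=116  284^156=350  284^157=102  284^158=164  284^159=338
  284^160=105  284^161=258  284^162=125  284^163=253  284^164=221
  284^165=229  284^166=227  284^167=38  284^168=180  284^169=334
  284^170=106  284^171=163  284^172=54  284^173=176  284^174=335
  284^175=11
Found 11 at exponent 175.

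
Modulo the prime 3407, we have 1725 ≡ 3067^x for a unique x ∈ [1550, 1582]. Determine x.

1563

Compute 3067^1550 mod 3407 = 1606, then multiply by 3067 repeatedly:
  3067^1550=1606  3067^1551=2487  3067^1552=2763  3067^1553=912  3067^1554=3364
  3067^1555=992  3067^1556=13  3067^1557=2394  3067^1558=313  3067^1559=2604
  3067^1560=460  3067^1561=322  3067^1562=2951  3067^1563=1725
Found 1725 at exponent 1563.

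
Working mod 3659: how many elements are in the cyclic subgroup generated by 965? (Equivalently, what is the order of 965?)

1829

The order of 965 must divide p − 1 = 3658 = 2 · 31 · 59.
Divisors: 1, 2, 31, 59, 62, 118, 1829, 3658.
Check each in increasing order: 965^1 ≡ 965;  965^2 ≡ 1839;  965^31 ≡ 2345;  965^59 ≡ 1441;  965^62 ≡ 3207;  965^118 ≡ 1828;  965^1829 ≡ 1.
Smallest exponent giving 1 is 1829.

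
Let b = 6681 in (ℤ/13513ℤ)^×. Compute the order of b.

The order of 6681 must divide p − 1 = 13512 = 2^3 · 3 · 563.
Divisors: 1, 2, 3, 4, 6, 8, 12, 24, 563, 1126, 1689, 2252, 3378, 4504, 6756, 13512.
Check each in increasing order: 6681^1 ≡ 6681;  6681^2 ≡ 2322;  6681^3 ≡ 358;  6681^4 ≡ 13510;  6681^6 ≡ 6547;  6681^8 ≡ 9;  6681^12 ≡ 13486;  6681^24 ≡ 729;  6681^563 ≡ 13512;  6681^1126 ≡ 1.
Smallest exponent giving 1 is 1126.

1126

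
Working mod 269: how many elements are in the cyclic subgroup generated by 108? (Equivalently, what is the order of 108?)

268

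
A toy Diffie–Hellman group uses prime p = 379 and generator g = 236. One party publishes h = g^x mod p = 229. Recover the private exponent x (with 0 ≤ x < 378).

249

Baby-step giant-step with m = ceil(sqrt(378)) = 20.
Baby table (236^j mod 379 for j=0..19):
  0:1  1:236  2:362  3:157  4:289  5:363  6:14  7:272
  8:141  9:303  10:256  11:155  12:196  13:18  14:79  15:73
  16:173  17:275  18:91  19:252
Giant step factor: 236^(-20) ≡ 110 (mod 379).
Scan 229·110^i mod 379 for i = 0, 1, …:
  i=0: 229   i=1: 176   i=2: 31   i=3: 378
  i=4: 269   i=5: 28   i=6: 48   i=7: 353
  i=8: 172   i=9: 349   i=10: 111   i=11: 82
  i=12: 303
Match at i=12, j=9: x = 12·20 + 9 = 249.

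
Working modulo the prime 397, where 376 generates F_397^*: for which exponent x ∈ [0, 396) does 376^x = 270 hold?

334

Baby-step giant-step with m = ceil(sqrt(396)) = 20.
Baby table (376^j mod 397 for j=0..19):
  0:1  1:376  2:44  3:267  4:348  5:235  6:226  7:18
  8:19  9:395  10:42  11:309  12:260  13:98  14:324  15:342
  16:361  17:359  18:4  19:313
Giant step factor: 376^(-20) ≡ 97 (mod 397).
Scan 270·97^i mod 397 for i = 0, 1, …:
  i=0: 270   i=1: 385   i=2: 27   i=3: 237
  i=4: 360   i=5: 381   i=6: 36   i=7: 316
  i=8: 83   i=9: 111     …   i=15: 253
  i=16: 324
Match at i=16, j=14: x = 16·20 + 14 = 334.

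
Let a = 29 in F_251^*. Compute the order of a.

The order of 29 must divide p − 1 = 250 = 2 · 5^3.
Divisors: 1, 2, 5, 10, 25, 50, 125, 250.
Check each in increasing order: 29^1 ≡ 29;  29^2 ≡ 88;  29^5 ≡ 182;  29^10 ≡ 243;  29^25 ≡ 102;  29^50 ≡ 113;  29^125 ≡ 250;  29^250 ≡ 1.
Smallest exponent giving 1 is 250.

250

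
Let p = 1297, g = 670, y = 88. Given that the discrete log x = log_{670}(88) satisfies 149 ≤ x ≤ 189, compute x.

171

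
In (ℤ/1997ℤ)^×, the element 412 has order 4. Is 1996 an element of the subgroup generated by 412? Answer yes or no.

⟨412⟩ has order 4; its elements mod 1997 are {1, 412, 1585, 1996}.
1996 is in this set.

yes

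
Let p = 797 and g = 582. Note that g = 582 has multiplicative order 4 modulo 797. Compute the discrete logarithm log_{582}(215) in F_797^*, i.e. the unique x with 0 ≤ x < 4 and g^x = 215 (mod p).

3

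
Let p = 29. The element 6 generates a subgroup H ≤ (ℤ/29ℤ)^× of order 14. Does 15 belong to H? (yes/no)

no

⟨6⟩ has order 14; its elements mod 29 are {1, 4, 5, 6, 7, 9, 13, 16, 20, 22, 23, 24, 25, 28}.
15 is not in this set.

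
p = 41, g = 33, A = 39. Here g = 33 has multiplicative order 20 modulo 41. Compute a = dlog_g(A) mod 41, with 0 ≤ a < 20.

7

Successive powers of 33 modulo 41:
  33^0=1  33^1=33  33^2=23  33^3=21  33^4=37  33^5=32
  33^6=31  33^7=39
So 33^7 ≡ 39 (mod 41), giving a = 7.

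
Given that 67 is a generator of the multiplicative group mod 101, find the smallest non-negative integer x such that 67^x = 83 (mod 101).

Baby-step giant-step with m = ceil(sqrt(100)) = 10.
Baby table (67^j mod 101 for j=0..9):
  0:1  1:67  2:45  3:86  4:5  5:32  6:23  7:26
  8:25  9:59
Giant step factor: 67^(-10) ≡ 65 (mod 101).
Scan 83·65^i mod 101 for i = 0, 1, …:
  i=0: 83   i=1: 42   i=2: 3   i=3: 94
  i=4: 50   i=5: 18   i=6: 59
Match at i=6, j=9: x = 6·10 + 9 = 69.

69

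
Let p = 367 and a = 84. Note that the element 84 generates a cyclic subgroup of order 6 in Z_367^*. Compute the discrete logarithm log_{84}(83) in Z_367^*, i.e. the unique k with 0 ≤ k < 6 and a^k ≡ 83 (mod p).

2

Successive powers of 84 modulo 367:
  84^0=1  84^1=84  84^2=83
So 84^2 ≡ 83 (mod 367), giving k = 2.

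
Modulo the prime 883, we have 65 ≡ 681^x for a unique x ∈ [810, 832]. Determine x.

821

Compute 681^810 mod 883 = 776, then multiply by 681 repeatedly:
  681^810=776  681^811=422  681^812=407  681^813=788  681^814=647
  681^815=873  681^816=254  681^817=789  681^818=445  681^819=176
  681^820=651  681^821=65
Found 65 at exponent 821.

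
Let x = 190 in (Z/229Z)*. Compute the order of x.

The order of 190 must divide p − 1 = 228 = 2^2 · 3 · 19.
Divisors: 1, 2, 3, 4, 6, 12, 19, 38, 57, 76, 114, 228.
Check each in increasing order: 190^1 ≡ 190;  190^2 ≡ 147;  190^3 ≡ 221;  190^4 ≡ 83;  190^6 ≡ 64;  190^12 ≡ 203;  190^19 ≡ 89;  190^38 ≡ 135;  190^57 ≡ 107;  190^76 ≡ 134;  190^114 ≡ 228;  190^228 ≡ 1.
Smallest exponent giving 1 is 228.

228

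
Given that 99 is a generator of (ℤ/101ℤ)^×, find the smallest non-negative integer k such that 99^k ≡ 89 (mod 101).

Baby-step giant-step with m = ceil(sqrt(100)) = 10.
Baby table (99^j mod 101 for j=0..9):
  0:1  1:99  2:4  3:93  4:16  5:69  6:64  7:74
  8:54  9:94
Giant step factor: 99^(-10) ≡ 65 (mod 101).
Scan 89·65^i mod 101 for i = 0, 1, …:
  i=0: 89   i=1: 28   i=2: 2   i=3: 29
  i=4: 67   i=5: 12   i=6: 73   i=7: 99
Match at i=7, j=1: k = 7·10 + 1 = 71.

71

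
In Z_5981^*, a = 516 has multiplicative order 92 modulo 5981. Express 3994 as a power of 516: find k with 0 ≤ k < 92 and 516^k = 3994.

Baby-step giant-step with m = ceil(sqrt(92)) = 10.
Baby table (516^j mod 5981 for j=0..9):
  0:1  1:516  2:3092  3:4526  4:2826  5:4833  6:5732  7:3098
  8:1641  9:3435
Giant step factor: 516^(-10) ≡ 3774 (mod 5981).
Scan 3994·3774^i mod 5981 for i = 0, 1, …:
  i=0: 3994   i=1: 1236   i=2: 5465   i=3: 2422
  i=4: 1660   i=5: 2733   i=6: 3098
Match at i=6, j=7: k = 6·10 + 7 = 67.

67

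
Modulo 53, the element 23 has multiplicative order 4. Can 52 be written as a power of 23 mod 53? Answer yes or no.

yes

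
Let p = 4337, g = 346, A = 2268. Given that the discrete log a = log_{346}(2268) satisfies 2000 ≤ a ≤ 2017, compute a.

2008

Compute 346^2000 mod 4337 = 1561, then multiply by 346 repeatedly:
  346^2000=1561  346^2001=2318  346^2002=4020  346^2003=3080  346^2004=3115
  346^2005=2214  346^2006=2732  346^2007=4143  346^2008=2268
Found 2268 at exponent 2008.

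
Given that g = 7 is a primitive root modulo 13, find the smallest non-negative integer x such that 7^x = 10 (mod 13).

Successive powers of 7 modulo 13:
  7^0=1  7^1=7  7^2=10
So 7^2 ≡ 10 (mod 13), giving x = 2.

2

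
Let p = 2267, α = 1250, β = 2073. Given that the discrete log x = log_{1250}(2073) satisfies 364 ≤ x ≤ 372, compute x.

364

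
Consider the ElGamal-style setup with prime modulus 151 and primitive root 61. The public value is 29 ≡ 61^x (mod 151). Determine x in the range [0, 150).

6

Baby-step giant-step with m = ceil(sqrt(150)) = 13.
Baby table (61^j mod 151 for j=0..12):
  0:1  1:61  2:97  3:28  4:47  5:149  6:29  7:108
  8:95  9:57  10:4  11:93  12:86
Giant step factor: 61^(-13) ≡ 120 (mod 151).
Scan 29·120^i mod 151 for i = 0, 1, …:
  i=0: 29
Match at i=0, j=6: x = 0·13 + 6 = 6.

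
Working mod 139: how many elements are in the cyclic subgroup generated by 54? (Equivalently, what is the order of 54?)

69

The order of 54 must divide p − 1 = 138 = 2 · 3 · 23.
Divisors: 1, 2, 3, 6, 23, 46, 69, 138.
Check each in increasing order: 54^1 ≡ 54;  54^2 ≡ 136;  54^3 ≡ 116;  54^6 ≡ 112;  54^23 ≡ 42;  54^46 ≡ 96;  54^69 ≡ 1.
Smallest exponent giving 1 is 69.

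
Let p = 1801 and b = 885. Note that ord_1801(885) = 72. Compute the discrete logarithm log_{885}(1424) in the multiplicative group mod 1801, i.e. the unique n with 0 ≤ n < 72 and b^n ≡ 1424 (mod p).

Successive powers of 885 modulo 1801:
  885^0=1  885^1=885  885^2=1591  885^3=1454  885^4=876  885^5=830
  885^6=1543  885^7=397  885^8=150  885^9=1277  885^10=918  885^11=179
  885^12=1728  885^13=231  885^14=922  885^15=117  885^16=888  885^17=644
  885^18=824  885^19=1636  885^20=1657  885^21=431  885^22=1424
So 885^22 ≡ 1424 (mod 1801), giving n = 22.

22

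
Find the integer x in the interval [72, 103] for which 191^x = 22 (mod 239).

84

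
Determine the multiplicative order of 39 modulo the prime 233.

232

The order of 39 must divide p − 1 = 232 = 2^3 · 29.
Divisors: 1, 2, 4, 8, 29, 58, 116, 232.
Check each in increasing order: 39^1 ≡ 39;  39^2 ≡ 123;  39^4 ≡ 217;  39^8 ≡ 23;  39^29 ≡ 97;  39^58 ≡ 89;  39^116 ≡ 232;  39^232 ≡ 1.
Smallest exponent giving 1 is 232.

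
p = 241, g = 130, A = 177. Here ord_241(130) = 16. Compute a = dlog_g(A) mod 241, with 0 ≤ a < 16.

4

Successive powers of 130 modulo 241:
  130^0=1  130^1=130  130^2=30  130^3=44  130^4=177
So 130^4 ≡ 177 (mod 241), giving a = 4.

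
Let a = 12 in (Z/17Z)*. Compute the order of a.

The order of 12 must divide p − 1 = 16 = 2^4.
Divisors: 1, 2, 4, 8, 16.
Check each in increasing order: 12^1 ≡ 12;  12^2 ≡ 8;  12^4 ≡ 13;  12^8 ≡ 16;  12^16 ≡ 1.
Smallest exponent giving 1 is 16.

16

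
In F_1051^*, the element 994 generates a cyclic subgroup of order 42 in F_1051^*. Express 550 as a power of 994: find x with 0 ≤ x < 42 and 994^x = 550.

13

Successive powers of 994 modulo 1051:
  994^0=1  994^1=994  994^2=96  994^3=834  994^4=808  994^5=188
  994^6=845  994^7=181  994^8=193  994^9=560  994^10=661  994^11=159
  994^12=396  994^13=550
So 994^13 ≡ 550 (mod 1051), giving x = 13.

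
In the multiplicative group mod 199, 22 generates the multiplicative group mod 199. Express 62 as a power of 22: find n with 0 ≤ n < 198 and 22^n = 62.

162

Baby-step giant-step with m = ceil(sqrt(198)) = 15.
Baby table (22^j mod 199 for j=0..14):
  0:1  1:22  2:86  3:101  4:33  5:129  6:52  7:149
  8:94  9:78  10:124  11:141  12:117  13:186  14:112
Giant step factor: 22^(-15) ≡ 55 (mod 199).
Scan 62·55^i mod 199 for i = 0, 1, …:
  i=0: 62   i=1: 27   i=2: 92   i=3: 85
  i=4: 98   i=5: 17   i=6: 139   i=7: 83
  i=8: 187   i=9: 136   i=10: 117
Match at i=10, j=12: n = 10·15 + 12 = 162.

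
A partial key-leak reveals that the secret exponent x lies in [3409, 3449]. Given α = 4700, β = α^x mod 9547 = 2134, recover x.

Compute 4700^3409 mod 9547 = 6107, then multiply by 4700 repeatedly:
  4700^3409=6107  4700^3410=4618  4700^3411=4269  4700^3412=6053  4700^3413=8587
  4700^3414=3731  4700^3415=7408  4700^3416=9238  4700^3417=8391  4700^3418=8590
  4700^3419=8284  4700^3420=2134
Found 2134 at exponent 3420.

3420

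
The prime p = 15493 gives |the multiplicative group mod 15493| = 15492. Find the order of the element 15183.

15492

The order of 15183 must divide p − 1 = 15492 = 2^2 · 3 · 1291.
Divisors: 1, 2, 3, 4, 6, 12, 1291, 2582, 3873, 5164, 7746, 15492.
Check each in increasing order: 15183^1 ≡ 15183;  15183^2 ≡ 3142;  15183^3 ≡ 2039;  15183^4 ≡ 3123;  15183^6 ≡ 5397;  15183^12 ≡ 769;  15183^1291 ≡ 741;  15183^2582 ≡ 6826;  15183^3873 ≡ 7348;  15183^5164 ≡ 6825;  15183^7746 ≡ 15492;  15183^15492 ≡ 1.
Smallest exponent giving 1 is 15492.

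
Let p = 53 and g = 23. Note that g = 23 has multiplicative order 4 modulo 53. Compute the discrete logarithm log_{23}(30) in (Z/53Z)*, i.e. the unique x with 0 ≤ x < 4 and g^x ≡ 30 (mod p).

3

Successive powers of 23 modulo 53:
  23^0=1  23^1=23  23^2=52  23^3=30
So 23^3 ≡ 30 (mod 53), giving x = 3.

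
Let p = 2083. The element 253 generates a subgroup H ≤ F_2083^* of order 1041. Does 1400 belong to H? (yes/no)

yes

1400 ∈ ⟨253⟩ iff 1400^1041 ≡ 1 (mod 2083), since |⟨253⟩| = 1041.
1400^1041 mod 2083 = 1.
Since 1 = 1, 1400 lies in the subgroup.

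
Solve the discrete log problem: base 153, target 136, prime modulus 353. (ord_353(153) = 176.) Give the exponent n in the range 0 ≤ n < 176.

72

Baby-step giant-step with m = ceil(sqrt(176)) = 14.
Baby table (153^j mod 353 for j=0..13):
  0:1  1:153  2:111  3:39  4:319  5:93  6:109  7:86
  8:97  9:15  10:177  11:253  12:232  13:196
Giant step factor: 153^(-14) ≡ 83 (mod 353).
Scan 136·83^i mod 353 for i = 0, 1, …:
  i=0: 136   i=1: 345   i=2: 42   i=3: 309
  i=4: 231   i=5: 111
Match at i=5, j=2: n = 5·14 + 2 = 72.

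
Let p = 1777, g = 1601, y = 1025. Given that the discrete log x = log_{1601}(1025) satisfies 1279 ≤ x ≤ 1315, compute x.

1287

Compute 1601^1279 mod 1777 = 733, then multiply by 1601 repeatedly:
  1601^1279=733  1601^1280=713  1601^1281=679  1601^1282=1332  1601^1283=132
  1601^1284=1646  1601^1285=1732  1601^1286=812  1601^1287=1025
Found 1025 at exponent 1287.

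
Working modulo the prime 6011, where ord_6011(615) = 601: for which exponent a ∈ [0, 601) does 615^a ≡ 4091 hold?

523

Baby-step giant-step with m = ceil(sqrt(601)) = 25.
Baby table (615^j mod 6011 for j=0..24):
  0:1  1:615  2:5543  3:708  4:2628  5:5272  6:2351  7:3225
  8:5756  9:5472  10:5131  11:5801  12:3092  13:2104  14:1595  15:1132
  16:4915  17:5203  18:1993  19:5462  20:4992  21:4470  22:2023  23:5879
  24:2974
Giant step factor: 615^(-25) ≡ 5293 (mod 6011).
Scan 4091·5293^i mod 6011 for i = 0, 1, …:
  i=0: 4091   i=1: 2041   i=2: 1246   i=3: 1011
  i=4: 1433   i=5: 4998   i=6: 3   i=7: 3857
  i=8: 1745   i=9: 3389     …   i=19: 2495
  i=20: 5879
Match at i=20, j=23: a = 20·25 + 23 = 523.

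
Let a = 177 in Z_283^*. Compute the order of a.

The order of 177 must divide p − 1 = 282 = 2 · 3 · 47.
Divisors: 1, 2, 3, 6, 47, 94, 141, 282.
Check each in increasing order: 177^1 ≡ 177;  177^2 ≡ 199;  177^3 ≡ 131;  177^6 ≡ 181;  177^47 ≡ 282;  177^94 ≡ 1.
Smallest exponent giving 1 is 94.

94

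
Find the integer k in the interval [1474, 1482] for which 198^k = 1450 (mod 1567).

1478

Compute 198^1474 mod 1567 = 434, then multiply by 198 repeatedly:
  198^1474=434  198^1475=1314  198^1476=50  198^1477=498  198^1478=1450
Found 1450 at exponent 1478.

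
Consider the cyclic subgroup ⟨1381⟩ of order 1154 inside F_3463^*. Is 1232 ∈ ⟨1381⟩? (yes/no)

yes

1232 ∈ ⟨1381⟩ iff 1232^1154 ≡ 1 (mod 3463), since |⟨1381⟩| = 1154.
1232^1154 mod 3463 = 1.
Since 1 = 1, 1232 lies in the subgroup.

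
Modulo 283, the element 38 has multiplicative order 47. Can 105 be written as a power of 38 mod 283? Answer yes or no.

no

105 ∈ ⟨38⟩ iff 105^47 ≡ 1 (mod 283), since |⟨38⟩| = 47.
105^47 mod 283 = 238.
Since 238 ≠ 1, 105 does not lie in the subgroup.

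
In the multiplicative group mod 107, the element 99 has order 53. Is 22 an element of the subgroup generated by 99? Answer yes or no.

no

22 ∈ ⟨99⟩ iff 22^53 ≡ 1 (mod 107), since |⟨99⟩| = 53.
22^53 mod 107 = 106.
Since 106 ≠ 1, 22 does not lie in the subgroup.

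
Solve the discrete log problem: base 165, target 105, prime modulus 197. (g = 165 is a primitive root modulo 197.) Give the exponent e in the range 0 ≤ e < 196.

44

Baby-step giant-step with m = ceil(sqrt(196)) = 14.
Baby table (165^j mod 197 for j=0..13):
  0:1  1:165  2:39  3:131  4:142  5:184  6:22  7:84
  8:70  9:124  10:169  11:108  12:90  13:75
Giant step factor: 165^(-14) ≡ 93 (mod 197).
Scan 105·93^i mod 197 for i = 0, 1, …:
  i=0: 105   i=1: 112   i=2: 172   i=3: 39
Match at i=3, j=2: e = 3·14 + 2 = 44.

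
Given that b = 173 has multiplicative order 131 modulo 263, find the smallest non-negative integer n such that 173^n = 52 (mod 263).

83

Baby-step giant-step with m = ceil(sqrt(131)) = 12.
Baby table (173^j mod 263 for j=0..11):
  0:1  1:173  2:210  3:36  4:179  5:196  6:244  7:132
  8:218  9:105  10:18  11:221
Giant step factor: 173^(-12) ≡ 51 (mod 263).
Scan 52·51^i mod 263 for i = 0, 1, …:
  i=0: 52   i=1: 22   i=2: 70   i=3: 151
  i=4: 74   i=5: 92   i=6: 221
Match at i=6, j=11: n = 6·12 + 11 = 83.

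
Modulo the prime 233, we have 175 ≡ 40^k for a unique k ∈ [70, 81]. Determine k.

80

Compute 40^70 mod 233 = 7, then multiply by 40 repeatedly:
  40^70=7  40^71=47  40^72=16  40^73=174  40^74=203
  40^75=198  40^76=231  40^77=153  40^78=62  40^79=150
  40^80=175
Found 175 at exponent 80.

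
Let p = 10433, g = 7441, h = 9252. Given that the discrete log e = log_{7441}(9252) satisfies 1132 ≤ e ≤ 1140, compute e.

Compute 7441^1132 mod 10433 = 5465, then multiply by 7441 repeatedly:
  7441^1132=5465  7441^1133=7664  7441^1134=1046  7441^1135=268  7441^1136=1485
  7441^1137=1338  7441^1138=2976  7441^1139=5590  7441^1140=9252
Found 9252 at exponent 1140.

1140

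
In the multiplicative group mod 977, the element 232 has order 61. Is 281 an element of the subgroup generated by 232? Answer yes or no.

no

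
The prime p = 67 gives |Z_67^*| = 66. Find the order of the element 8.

The order of 8 must divide p − 1 = 66 = 2 · 3 · 11.
Divisors: 1, 2, 3, 6, 11, 22, 33, 66.
Check each in increasing order: 8^1 ≡ 8;  8^2 ≡ 64;  8^3 ≡ 43;  8^6 ≡ 40;  8^11 ≡ 66;  8^22 ≡ 1.
Smallest exponent giving 1 is 22.

22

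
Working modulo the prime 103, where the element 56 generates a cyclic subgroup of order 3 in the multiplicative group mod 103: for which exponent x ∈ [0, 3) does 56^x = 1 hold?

0

Successive powers of 56 modulo 103:
  56^0=1
So 56^0 ≡ 1 (mod 103), giving x = 0.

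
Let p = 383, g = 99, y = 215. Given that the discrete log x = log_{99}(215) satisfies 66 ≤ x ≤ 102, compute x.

Compute 99^66 mod 383 = 23, then multiply by 99 repeatedly:
  99^66=23  99^67=362  99^68=219  99^69=233  99^70=87
  99^71=187  99^72=129  99^73=132  99^74=46  99^75=341
  99^76=55  99^77=83  99^78=174  99^79=374  99^80=258
  99^81=264  99^82=92  99^83=299  99^84=110  99^85=166
  99^86=348  99^87=365  99^88=133  99^89=145  99^90=184
  99^91=215
Found 215 at exponent 91.

91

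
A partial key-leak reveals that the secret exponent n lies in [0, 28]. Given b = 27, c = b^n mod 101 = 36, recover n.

Compute 27^0 mod 101 = 1, then multiply by 27 repeatedly:
  27^0=1  27^1=27  27^2=22  27^3=89  27^4=80
  27^5=39  27^6=43  27^7=50  27^8=37  27^9=90
  27^10=6  27^11=61  27^12=31  27^13=29  27^14=76
  27^15=32  27^16=56  27^17=98  27^18=20  27^19=35
  27^20=36
Found 36 at exponent 20.

20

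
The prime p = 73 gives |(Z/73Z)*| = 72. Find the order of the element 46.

4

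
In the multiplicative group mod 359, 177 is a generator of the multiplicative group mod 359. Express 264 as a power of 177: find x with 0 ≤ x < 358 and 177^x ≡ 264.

226

Baby-step giant-step with m = ceil(sqrt(358)) = 19.
Baby table (177^j mod 359 for j=0..18):
  0:1  1:177  2:96  3:119  4:241  5:295  6:160  7:318
  8:282  9:13  10:147  11:171  12:111  13:261  14:245  15:285
  16:185  17:76  18:169
Giant step factor: 177^(-19) ≡ 65 (mod 359).
Scan 264·65^i mod 359 for i = 0, 1, …:
  i=0: 264   i=1: 287   i=2: 346   i=3: 232
  i=4: 2   i=5: 130   i=6: 193   i=7: 339
  i=8: 136   i=9: 224   i=10: 200   i=11: 76
Match at i=11, j=17: x = 11·19 + 17 = 226.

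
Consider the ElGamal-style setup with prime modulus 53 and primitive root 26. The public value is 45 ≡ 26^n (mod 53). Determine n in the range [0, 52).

49

Baby-step giant-step with m = ceil(sqrt(52)) = 8.
Baby table (26^j mod 53 for j=0..7):
  0:1  1:26  2:40  3:33  4:10  5:48  6:29  7:12
Giant step factor: 26^(-8) ≡ 44 (mod 53).
Scan 45·44^i mod 53 for i = 0, 1, …:
  i=0: 45   i=1: 19   i=2: 41   i=3: 2
  i=4: 35   i=5: 3   i=6: 26
Match at i=6, j=1: n = 6·8 + 1 = 49.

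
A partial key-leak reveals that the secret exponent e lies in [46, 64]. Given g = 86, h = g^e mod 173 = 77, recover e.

54

Compute 86^46 mod 173 = 163, then multiply by 86 repeatedly:
  86^46=163  86^47=5  86^48=84  86^49=131  86^50=21
  86^51=76  86^52=135  86^53=19  86^54=77
Found 77 at exponent 54.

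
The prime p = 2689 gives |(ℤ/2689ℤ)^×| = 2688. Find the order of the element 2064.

The order of 2064 must divide p − 1 = 2688 = 2^7 · 3 · 7.
Divisors: 1, 2, 3, 4, 6, 7, 8, 12, 14, 16, 21, 24, 28, 32, 42, 48, 56, 64, 84, 96, 112, 128, 168, 192, 224, 336, 384, 448, 672, 896, 1344, 2688.
Check each in increasing order: 2064^1 ≡ 2064;  2064^2 ≡ 720;  2064^3 ≡ 1752;  2064^4 ≡ 2112;  2064^6 ≡ 1355;  2064^7 ≡ 160;  2064^8 ≡ 2182;  2064^12 ≡ 2127;  2064^14 ≡ 1399;  2064^16 ≡ 1594;  2064^21 ≡ 653;  2064^24 ≡ 1231;  2064^28 ≡ 2298;  2064^32 ≡ 2420;  2064^42 ≡ 1547;  2064^48 ≡ 1454;  2064^56 ≡ 2297;  2064^64 ≡ 2447;  2064^84 ≡ 2688;  2064^96 ≡ 562;  2064^112 ≡ 391;  2064^128 ≡ 2095;  2064^168 ≡ 1.
Smallest exponent giving 1 is 168.

168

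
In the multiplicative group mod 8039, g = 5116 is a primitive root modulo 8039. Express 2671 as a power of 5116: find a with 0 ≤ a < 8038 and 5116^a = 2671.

6246

Baby-step giant-step with m = ceil(sqrt(8038)) = 90.
Baby table (5116^j mod 8039 for j=0..89):
  0:1  1:5116  2:6511  3:4699  4:3474  5:6794  6:5507  7:5156
  8:2137  9:7891  10:6537  11:1052  12:3941  13:344  14:7402  15:4942
  16:617  17:5284  18:5826  19:5243  20:5084  21:3579  22:5361  23:5847
  24:133  25:5152  26:5790  27:5964  28:3819  29:3234  30:882  31:2433
  32:2856  33:4433  34:1209  35:3253  36:1618  37:5557  38:3708  39:6127
  40:1671  41:3379  42:3114  43:5965  44:896  45:1706  46:5581  47:5907
  48:1611  49:1901  50:6365  51:5390  52:1470  53:4055  54:4760  55:2029
  56:2015  57:2742  58:17  59:6582  60:6180  61:7532  62:2785  63:2952
  64:5190  65:7262  66:4173  67:5523  68:6622  69:1806  70:2685  71:5848
  72:5249  73:3624  74:2450  75:1399  76:2574  77:702  78:6038  79:4570
  80:2708  81:2931  82:2261  83:7194  84:1962  85:4920  86:611  87:6744
  88:6955  89:1166
Giant step factor: 5116^(-90) ≡ 632 (mod 8039).
Scan 2671·632^i mod 8039 for i = 0, 1, …:
  i=0: 2671   i=1: 7921   i=2: 5814   i=3: 625
  i=4: 1089   i=5: 4933   i=6: 6563   i=7: 7731
  i=8: 6319   i=9: 6264     …   i=68: 28
  i=69: 1618
Match at i=69, j=36: a = 69·90 + 36 = 6246.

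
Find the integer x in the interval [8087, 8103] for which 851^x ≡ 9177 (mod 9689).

8102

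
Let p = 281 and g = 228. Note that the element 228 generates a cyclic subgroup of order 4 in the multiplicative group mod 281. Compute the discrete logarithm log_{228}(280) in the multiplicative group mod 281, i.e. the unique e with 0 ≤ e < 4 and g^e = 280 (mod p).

2

Successive powers of 228 modulo 281:
  228^0=1  228^1=228  228^2=280
So 228^2 ≡ 280 (mod 281), giving e = 2.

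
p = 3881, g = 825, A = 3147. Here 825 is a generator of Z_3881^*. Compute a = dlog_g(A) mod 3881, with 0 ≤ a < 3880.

Baby-step giant-step with m = ceil(sqrt(3880)) = 63.
Baby table (825^j mod 3881 for j=0..62):
  0:1  1:825  2:1450  3:902  4:2879  5:3  6:2475  7:469
  8:2706  9:875  10:9  11:3544  12:1407  13:356  14:2625  15:27
  16:2870  17:340  18:1068  19:113  20:81  21:848  22:1020  23:3204
  24:339  25:243  26:2544  27:3060  28:1850  29:1017  30:729  31:3751
  32:1418  33:1669  34:3051  35:2187  36:3491  37:373  38:1126  39:1391
  40:2680  41:2711  42:1119  43:3378  44:292  45:278  46:371  47:3357
  48:2372  49:876  50:834  51:1113  52:2309  53:3235  54:2628  55:2502
  56:3339  57:3046  58:1943  59:122  60:3625  61:2255  62:1376
Giant step factor: 825^(-63) ≡ 2070 (mod 3881).
Scan 3147·2070^i mod 3881 for i = 0, 1, …:
  i=0: 3147   i=1: 1972   i=2: 3109   i=3: 932
  i=4: 383   i=5: 1086   i=6: 921   i=7: 899
  i=8: 1931   i=9: 3621     …   i=43: 2120
  i=44: 2870
Match at i=44, j=16: a = 44·63 + 16 = 2788.

2788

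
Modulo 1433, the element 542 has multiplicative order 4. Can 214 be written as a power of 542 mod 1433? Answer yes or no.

no

214 ∈ ⟨542⟩ iff 214^4 ≡ 1 (mod 1433), since |⟨542⟩| = 4.
214^4 mod 1433 = 734.
Since 734 ≠ 1, 214 does not lie in the subgroup.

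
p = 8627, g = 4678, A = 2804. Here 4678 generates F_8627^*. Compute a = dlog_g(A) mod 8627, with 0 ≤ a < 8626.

7564

Baby-step giant-step with m = ceil(sqrt(8626)) = 93.
Baby table (4678^j mod 8627 for j=0..92):
  0:1  1:4678  2:5612  3:975  4:5994  5:2182  6:1655  7:3671
  8:5208  9:376  10:7647  11:5124  12:4266  13:2097  14:867  15:1136
  16:8603  17:8506  18:3344  19:2481  20:2803  21:8021  22:3415  23:6793
  24:4413  25:8230  26:6266  27:6429  28:1140  29:1434  30:5073  31:7244
  32:576  33:2904  34:6014  35:845  36:1744  37:5917  38:4310  39:881
  40:6239  41:901  42:4902  43:990  44:7148  45:92  46:7653  47:7311
  48:3430  49:7947  50:2323  51:5601  52:1279  53:4651  54:84  55:4737
  56:5550  57:4257  58:3130  59:2121  60:988  61:6419  62:6122  63:5703
  64:3950  65:7693  66:4637  67:3608  68:3812  69:527  70:6611  71:7090
  72:4832  73:1356  74:2523  75:858  76:2169  77:1230  78:8358  79:1160
  80:97  81:5162  82:863  83:8305  84:3409  85:4606  86:5249  87:2380
  88:4810  89:1964  90:8464  91:5289  92:8333
Giant step factor: 4678^(-93) ≡ 4969 (mod 8627).
Scan 2804·4969^i mod 8627 for i = 0, 1, …:
  i=0: 2804   i=1: 471   i=2: 2482   i=3: 5075
  i=4: 954   i=5: 4203   i=6: 7367   i=7: 2262
  i=8: 7524   i=9: 5965     …   i=80: 3196
  i=81: 7244
Match at i=81, j=31: a = 81·93 + 31 = 7564.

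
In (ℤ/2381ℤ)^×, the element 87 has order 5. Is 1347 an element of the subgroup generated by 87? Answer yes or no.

yes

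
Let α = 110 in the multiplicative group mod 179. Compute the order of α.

89

The order of 110 must divide p − 1 = 178 = 2 · 89.
Divisors: 1, 2, 89, 178.
Check each in increasing order: 110^1 ≡ 110;  110^2 ≡ 107;  110^89 ≡ 1.
Smallest exponent giving 1 is 89.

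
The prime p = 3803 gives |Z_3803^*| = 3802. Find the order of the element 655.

The order of 655 must divide p − 1 = 3802 = 2 · 1901.
Divisors: 1, 2, 1901, 3802.
Check each in increasing order: 655^1 ≡ 655;  655^2 ≡ 3089;  655^1901 ≡ 1.
Smallest exponent giving 1 is 1901.

1901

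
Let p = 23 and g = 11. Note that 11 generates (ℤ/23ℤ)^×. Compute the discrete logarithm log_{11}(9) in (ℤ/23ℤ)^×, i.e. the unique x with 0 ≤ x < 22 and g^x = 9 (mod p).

Successive powers of 11 modulo 23:
  11^0=1  11^1=11  11^2=6  11^3=20  11^4=13  11^5=5
  11^6=9
So 11^6 ≡ 9 (mod 23), giving x = 6.

6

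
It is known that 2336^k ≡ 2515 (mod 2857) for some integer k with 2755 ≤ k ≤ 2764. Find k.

Compute 2336^2755 mod 2857 = 2691, then multiply by 2336 repeatedly:
  2336^2755=2691  2336^2756=776  2336^2757=1398  2336^2758=177  2336^2759=2064
  2336^2760=1745  2336^2761=2238  2336^2762=2515
Found 2515 at exponent 2762.

2762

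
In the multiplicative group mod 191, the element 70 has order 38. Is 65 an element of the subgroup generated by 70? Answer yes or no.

no

65 ∈ ⟨70⟩ iff 65^38 ≡ 1 (mod 191), since |⟨70⟩| = 38.
65^38 mod 191 = 184.
Since 184 ≠ 1, 65 does not lie in the subgroup.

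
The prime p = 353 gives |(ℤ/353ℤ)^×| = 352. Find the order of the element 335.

176

The order of 335 must divide p − 1 = 352 = 2^5 · 11.
Divisors: 1, 2, 4, 8, 11, 16, 22, 32, 44, 88, 176, 352.
Check each in increasing order: 335^1 ≡ 335;  335^2 ≡ 324;  335^4 ≡ 135;  335^8 ≡ 222;  335^11 ≡ 100;  335^16 ≡ 217;  335^22 ≡ 116;  335^32 ≡ 140;  335^44 ≡ 42;  335^88 ≡ 352;  335^176 ≡ 1.
Smallest exponent giving 1 is 176.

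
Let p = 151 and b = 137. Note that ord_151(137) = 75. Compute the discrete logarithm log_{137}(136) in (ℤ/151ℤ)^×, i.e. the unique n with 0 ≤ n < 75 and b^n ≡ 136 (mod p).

14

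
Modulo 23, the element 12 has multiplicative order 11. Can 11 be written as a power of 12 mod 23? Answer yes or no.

⟨12⟩ has order 11; its elements mod 23 are {1, 2, 3, 4, 6, 8, 9, 12, 13, 16, 18}.
11 is not in this set.

no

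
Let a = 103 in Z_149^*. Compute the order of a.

The order of 103 must divide p − 1 = 148 = 2^2 · 37.
Divisors: 1, 2, 4, 37, 74, 148.
Check each in increasing order: 103^1 ≡ 103;  103^2 ≡ 30;  103^4 ≡ 6;  103^37 ≡ 148;  103^74 ≡ 1.
Smallest exponent giving 1 is 74.

74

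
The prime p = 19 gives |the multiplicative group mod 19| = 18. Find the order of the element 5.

9

The order of 5 must divide p − 1 = 18 = 2 · 3^2.
Divisors: 1, 2, 3, 6, 9, 18.
Check each in increasing order: 5^1 ≡ 5;  5^2 ≡ 6;  5^3 ≡ 11;  5^6 ≡ 7;  5^9 ≡ 1.
Smallest exponent giving 1 is 9.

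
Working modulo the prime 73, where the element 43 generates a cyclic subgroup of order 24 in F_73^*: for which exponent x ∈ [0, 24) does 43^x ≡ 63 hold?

Successive powers of 43 modulo 73:
  43^0=1  43^1=43  43^2=24  43^3=10  43^4=65  43^5=21
  43^6=27  43^7=66  43^8=64  43^9=51  43^10=3  43^11=56
  43^12=72  43^13=30  43^14=49  43^15=63
So 43^15 ≡ 63 (mod 73), giving x = 15.

15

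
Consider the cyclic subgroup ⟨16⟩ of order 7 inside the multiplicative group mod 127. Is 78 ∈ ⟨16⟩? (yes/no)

no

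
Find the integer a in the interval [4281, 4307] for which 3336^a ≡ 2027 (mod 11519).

Compute 3336^4281 mod 11519 = 8717, then multiply by 3336 repeatedly:
  3336^4281=8717  3336^4282=5956  3336^4283=10460  3336^4284=3509  3336^4285=2720
  3336^4286=8467  3336^4287=1324  3336^4288=5087  3336^4289=2745  3336^4290=11234
  3336^4291=5317  3336^4292=9771  3336^4293=8805  3336^4294=30  3336^4295=7928
  3336^4296=184  3336^4297=3317  3336^4298=7272  3336^4299=378  3336^4300=5437
  3336^4301=6926  3336^4302=9541  3336^4303=1779  3336^4304=2459  3336^4305=1696
  3336^4306=2027
Found 2027 at exponent 4306.

4306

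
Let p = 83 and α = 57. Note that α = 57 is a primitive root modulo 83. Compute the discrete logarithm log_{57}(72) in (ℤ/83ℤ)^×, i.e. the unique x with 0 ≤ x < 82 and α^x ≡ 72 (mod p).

Baby-step giant-step with m = ceil(sqrt(82)) = 10.
Baby table (57^j mod 83 for j=0..9):
  0:1  1:57  2:12  3:20  4:61  5:74  6:68  7:58
  8:69  9:32
Giant step factor: 57^(-10) ≡ 41 (mod 83).
Scan 72·41^i mod 83 for i = 0, 1, …:
  i=0: 72   i=1: 47   i=2: 18   i=3: 74
Match at i=3, j=5: x = 3·10 + 5 = 35.

35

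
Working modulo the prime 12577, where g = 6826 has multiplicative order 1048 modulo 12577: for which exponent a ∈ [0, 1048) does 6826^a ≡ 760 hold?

242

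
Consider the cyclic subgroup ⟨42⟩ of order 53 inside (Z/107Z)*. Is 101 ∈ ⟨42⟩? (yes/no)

yes

101 ∈ ⟨42⟩ iff 101^53 ≡ 1 (mod 107), since |⟨42⟩| = 53.
101^53 mod 107 = 1.
Since 1 = 1, 101 lies in the subgroup.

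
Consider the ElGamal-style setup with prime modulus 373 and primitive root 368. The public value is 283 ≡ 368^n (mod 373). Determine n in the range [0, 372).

Baby-step giant-step with m = ceil(sqrt(372)) = 20.
Baby table (368^j mod 373 for j=0..19):
  0:1  1:368  2:25  3:248  4:252  5:232  6:332  7:205
  8:94  9:276  10:112  11:186  12:189  13:174  14:249  15:247
  16:257  17:207  18:84  19:326
Giant step factor: 368^(-20) ≡ 100 (mod 373).
Scan 283·100^i mod 373 for i = 0, 1, …:
  i=0: 283   i=1: 325   i=2: 49   i=3: 51
  i=4: 251   i=5: 109   i=6: 83   i=7: 94
Match at i=7, j=8: n = 7·20 + 8 = 148.

148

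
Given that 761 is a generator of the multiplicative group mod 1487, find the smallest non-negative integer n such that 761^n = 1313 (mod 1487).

Baby-step giant-step with m = ceil(sqrt(1486)) = 39.
Baby table (761^j mod 1487 for j=0..38):
  0:1  1:761  2:678  3:1456  4:201  5:1287  6:961  7:1204
  8:252  9:1436  10:1338  11:1110  12:94  13:158  14:1278  15:60
  16:1050  17:531  18:1114  19:164  20:1383  21:1154  22:864  23:250
  24:1401  25:1469  26:1172  27:1179  28:558  29:843  30:626  31:546
  32:633  33:1412  34:918  35:1195  36:838  37:1282  38:130
Giant step factor: 761^(-39) ≡ 802 (mod 1487).
Scan 1313·802^i mod 1487 for i = 0, 1, …:
  i=0: 1313   i=1: 230   i=2: 72   i=3: 1238
  i=4: 1047   i=5: 1026   i=6: 541   i=7: 1165
  i=8: 494   i=9: 646     …   i=36: 505
  i=37: 546
Match at i=37, j=31: n = 37·39 + 31 = 1474.

1474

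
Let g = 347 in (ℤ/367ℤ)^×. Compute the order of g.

183

The order of 347 must divide p − 1 = 366 = 2 · 3 · 61.
Divisors: 1, 2, 3, 6, 61, 122, 183, 366.
Check each in increasing order: 347^1 ≡ 347;  347^2 ≡ 33;  347^3 ≡ 74;  347^6 ≡ 338;  347^61 ≡ 283;  347^122 ≡ 83;  347^183 ≡ 1.
Smallest exponent giving 1 is 183.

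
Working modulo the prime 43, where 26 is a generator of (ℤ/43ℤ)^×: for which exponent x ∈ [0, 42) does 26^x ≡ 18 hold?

19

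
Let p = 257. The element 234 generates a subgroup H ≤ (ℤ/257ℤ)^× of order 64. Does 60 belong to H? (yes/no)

60 ∈ ⟨234⟩ iff 60^64 ≡ 1 (mod 257), since |⟨234⟩| = 64.
60^64 mod 257 = 1.
Since 1 = 1, 60 lies in the subgroup.

yes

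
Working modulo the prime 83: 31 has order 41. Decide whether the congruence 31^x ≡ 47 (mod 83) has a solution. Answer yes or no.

no

47 ∈ ⟨31⟩ iff 47^41 ≡ 1 (mod 83), since |⟨31⟩| = 41.
47^41 mod 83 = 82.
Since 82 ≠ 1, 47 does not lie in the subgroup.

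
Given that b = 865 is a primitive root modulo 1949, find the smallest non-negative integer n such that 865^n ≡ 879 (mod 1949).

Baby-step giant-step with m = ceil(sqrt(1948)) = 45.
Baby table (865^j mod 1949 for j=0..44):
  0:1  1:865  2:1758  3:450  4:1399  5:1755  6:1753  7:23
  8:405  9:1454  10:605  11:993  12:1385  13:1339  14:529  15:1519
  16:309  17:272  18:1400  19:671  20:1562  21:473  22:1804  23:1260
  24:409  25:1016  26:1790  27:844  28:1134  29:563  30:1694  31:1611
  32:1929  33:241  34:1871  35:745  36:1255  37:1931  38:22  39:1489
  40:1645  41:155  42:1543  43:1579  44:1535
Giant step factor: 865^(-45) ≡ 104 (mod 1949).
Scan 879·104^i mod 1949 for i = 0, 1, …:
  i=0: 879   i=1: 1762   i=2: 42   i=3: 470
  i=4: 155
Match at i=4, j=41: n = 4·45 + 41 = 221.

221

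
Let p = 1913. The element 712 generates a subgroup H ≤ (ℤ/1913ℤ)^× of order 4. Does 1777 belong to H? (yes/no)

no

⟨712⟩ has order 4; its elements mod 1913 are {1, 712, 1201, 1912}.
1777 is not in this set.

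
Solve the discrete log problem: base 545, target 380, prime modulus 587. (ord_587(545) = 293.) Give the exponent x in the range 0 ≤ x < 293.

274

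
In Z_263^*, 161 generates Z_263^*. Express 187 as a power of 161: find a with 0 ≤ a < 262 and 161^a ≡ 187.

Baby-step giant-step with m = ceil(sqrt(262)) = 17.
Baby table (161^j mod 263 for j=0..16):
  0:1  1:161  2:147  3:260  4:43  5:85  6:9  7:134
  8:8  9:236  10:124  11:239  12:81  13:154  14:72  15:20
  16:64
Giant step factor: 161^(-17) ≡ 28 (mod 263).
Scan 187·28^i mod 263 for i = 0, 1, …:
  i=0: 187   i=1: 239
Match at i=1, j=11: a = 1·17 + 11 = 28.

28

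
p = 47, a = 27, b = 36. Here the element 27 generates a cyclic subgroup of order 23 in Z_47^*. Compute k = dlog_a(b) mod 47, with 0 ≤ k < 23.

Successive powers of 27 modulo 47:
  27^0=1  27^1=27  27^2=24  27^3=37  27^4=12  27^5=42
  27^6=6  27^7=21  27^8=3  27^9=34  27^10=25  27^11=17
  27^12=36
So 27^12 ≡ 36 (mod 47), giving k = 12.

12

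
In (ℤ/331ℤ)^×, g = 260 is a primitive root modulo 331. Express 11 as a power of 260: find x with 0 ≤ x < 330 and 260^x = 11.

139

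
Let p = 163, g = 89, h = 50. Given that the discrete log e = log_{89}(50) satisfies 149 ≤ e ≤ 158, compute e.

151

Compute 89^149 mod 163 = 19, then multiply by 89 repeatedly:
  89^149=19  89^150=61  89^151=50
Found 50 at exponent 151.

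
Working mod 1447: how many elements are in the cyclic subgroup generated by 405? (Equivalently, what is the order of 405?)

1446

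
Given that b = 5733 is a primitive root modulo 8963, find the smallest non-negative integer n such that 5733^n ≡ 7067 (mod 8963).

Baby-step giant-step with m = ceil(sqrt(8962)) = 95.
Baby table (5733^j mod 8963 for j=0..94):
  0:1  1:5733  2:8931  3:4767  4:1024  5:8790  6:3084  7:5536
  8:8868  9:2108  10:3040  11:4248  12:1313  13:7472  14:2799  15:2897
  16:62  17:5889  18:6979  19:8738  20:747  21:7200  22:2985  23:2638
  24:3073  25:5214  26:257  27:3449  28:739  29:6151  30:3241  31:354
  32:3844  33:6598  34:2474  35:3976  36:1499  37:7213  38:5810  39:2222
  40:2303  41:600  42:6971  43:7689  44:1003  45:4916  46:3756  47:4022
  48:5290  49:5741  50:1017  51:4511  52:3308  53:8019  54:1700  55:3319
  56:8341  57:1348  58:1978  59:1679  60:8408  61:50  62:8797  63:7363
  64:5312  65:6385  66:313  67:1829  68:7910  69:4213  70:6807  71:8592
  72:6251  73:2909  74:6117  75:5505  76:1442  77:3100  78:7634  79:8356
  80:6676  81:1498  82:1480  83:5842  84:6418  85:1279  86:773  87:3887
  88:2153  89:1098  90:2808  91:716  92:8737  93:3977  94:7232
Giant step factor: 5733^(-95) ≡ 1353 (mod 8963).
Scan 7067·1353^i mod 8963 for i = 0, 1, …:
  i=0: 7067   i=1: 7093   i=2: 6419   i=3: 8723
  i=4: 6911   i=5: 2174   i=6: 1558   i=7: 1669
  i=8: 8444   i=9: 5870     …   i=44: 94
  i=45: 1700
Match at i=45, j=54: n = 45·95 + 54 = 4329.

4329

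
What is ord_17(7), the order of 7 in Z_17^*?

16

The order of 7 must divide p − 1 = 16 = 2^4.
Divisors: 1, 2, 4, 8, 16.
Check each in increasing order: 7^1 ≡ 7;  7^2 ≡ 15;  7^4 ≡ 4;  7^8 ≡ 16;  7^16 ≡ 1.
Smallest exponent giving 1 is 16.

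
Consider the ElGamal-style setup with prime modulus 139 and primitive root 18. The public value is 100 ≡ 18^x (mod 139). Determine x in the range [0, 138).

42

Baby-step giant-step with m = ceil(sqrt(138)) = 12.
Baby table (18^j mod 139 for j=0..11):
  0:1  1:18  2:46  3:133  4:31  5:2  6:36  7:92
  8:127  9:62  10:4  11:72
Giant step factor: 18^(-12) ≡ 34 (mod 139).
Scan 100·34^i mod 139 for i = 0, 1, …:
  i=0: 100   i=1: 64   i=2: 91   i=3: 36
Match at i=3, j=6: x = 3·12 + 6 = 42.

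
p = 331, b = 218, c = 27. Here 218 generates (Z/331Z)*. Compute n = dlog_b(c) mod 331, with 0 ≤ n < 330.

129

Baby-step giant-step with m = ceil(sqrt(330)) = 19.
Baby table (218^j mod 331 for j=0..18):
  0:1  1:218  2:191  3:263  4:71  5:252  6:321  7:137
  8:76  9:18  10:283  11:128  12:100  13:285  14:233  15:151
  16:149  17:44  18:324
Giant step factor: 218^(-19) ≡ 136 (mod 331).
Scan 27·136^i mod 331 for i = 0, 1, …:
  i=0: 27   i=1: 31   i=2: 244   i=3: 84
  i=4: 170   i=5: 281   i=6: 151
Match at i=6, j=15: n = 6·19 + 15 = 129.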